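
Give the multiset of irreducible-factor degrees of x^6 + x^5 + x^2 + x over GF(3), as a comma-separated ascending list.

Write f(x) = x^6 + x^5 + x^2 + x.
Roots in GF(3): f(0) = 0 → root; f(1) = 1; f(2) = 0 → root.
Linear factors from roots: (x), (x + 1).
Complete factorization: f(x) = (x)·(x + 1)·(x^2 + x + 2)·(x^2 + 2x + 2).
Factor degrees with multiplicity: 1 + 1 + 2 + 2 = 6.

1, 1, 2, 2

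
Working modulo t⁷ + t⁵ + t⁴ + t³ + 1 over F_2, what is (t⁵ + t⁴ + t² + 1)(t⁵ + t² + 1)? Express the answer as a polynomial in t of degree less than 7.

t^4 + t^3 + t^2 + t + 1

Multiply in F_2[t]: (t⁵ + t⁴ + t² + 1)·(t⁵ + t² + 1) = t¹⁰ + t⁹ + t⁶ + 1.
Reduce using t⁷ ≡ t⁵ + t⁴ + t³ + 1 (mod t⁷ + t⁵ + t⁴ + t³ + 1).
Reduced: t⁴ + t³ + t² + t + 1.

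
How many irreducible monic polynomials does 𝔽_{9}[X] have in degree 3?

240

x^(9^3) − x is the product of all monic irreducibles of degree dividing 3; Möbius inversion gives N = (1/3) Σ μ(3/d)·9^d.
Divisors of 3: 1, 3; μ(3/d) for each: -1, 1.
Σ = − 9^1 + 9^3 = 720.
N = 720/3 = 240.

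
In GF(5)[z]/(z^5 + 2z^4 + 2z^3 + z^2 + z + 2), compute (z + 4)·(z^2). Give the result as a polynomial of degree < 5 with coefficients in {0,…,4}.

Multiply in GF(5)[z]: (z + 4)·(z^2) = z^3 + 4z^2.
Reduced: z^3 + 4z^2.

z^3 + 4z^2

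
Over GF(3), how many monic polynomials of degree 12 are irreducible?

The number of monic irreducibles of degree 12 over GF(3) is (1/12)·Σ_{d∣12} μ(12/d) 3^d.
Divisors of 12: 1, 2, 3, 4, 6, 12; μ(12/d) for each: 0, 1, 0, -1, -1, 1.
Σ = 3^2 − 3^4 − 3^6 + 3^12 = 530640.
N = 530640/12 = 44220.

44220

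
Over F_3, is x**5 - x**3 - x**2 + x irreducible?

No

Write P(x) = x**5 - x**3 - x**2 + x.
Check for roots in F_3: P(0) = 0 → root; P(1) = 0 → root; P(2) = 1.
P(0) = 0, so (x) divides P(x); P is reducible.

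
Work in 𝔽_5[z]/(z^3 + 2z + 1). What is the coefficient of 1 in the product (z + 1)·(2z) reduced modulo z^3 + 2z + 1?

Multiply in 𝔽_5[z]: (z + 1)·(2z) = 2z^2 + 2z.
Reduced: 2z^2 + 2z.

0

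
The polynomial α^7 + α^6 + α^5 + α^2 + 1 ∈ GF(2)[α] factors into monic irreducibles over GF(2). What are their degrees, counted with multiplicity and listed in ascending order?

Write f(α) = α^7 + α^6 + α^5 + α^2 + 1.
Roots in GF(2): f(0) = 1; f(1) = 1.
Complete factorization: f(α) = (α^7 + α^6 + α^5 + α^2 + 1).
Factor degrees with multiplicity: 7 = 7.

7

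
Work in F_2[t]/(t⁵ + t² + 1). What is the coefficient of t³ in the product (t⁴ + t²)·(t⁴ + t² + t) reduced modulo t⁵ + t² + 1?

Multiply in F_2[t]: (t⁴ + t²)·(t⁴ + t² + t) = t⁸ + t⁵ + t⁴ + t³.
Reduce using t⁵ ≡ t² + 1 (mod t⁵ + t² + 1).
Reduced: t⁴.

0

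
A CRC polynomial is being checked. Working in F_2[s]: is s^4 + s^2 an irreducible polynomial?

Write m(s) = s^4 + s^2.
Check for roots in F_2: m(0) = 0 → root; m(1) = 0 → root.
m(0) = 0, so (s) divides m(s); m is reducible.

No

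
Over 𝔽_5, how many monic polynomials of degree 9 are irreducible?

The number of monic irreducibles of degree 9 over GF(5) is (1/9)·Σ_{d∣9} μ(9/d) 5^d.
Divisors of 9: 1, 3, 9; μ(9/d) for each: 0, -1, 1.
Σ = − 5^3 + 5^9 = 1953000.
N = 1953000/9 = 217000.

217000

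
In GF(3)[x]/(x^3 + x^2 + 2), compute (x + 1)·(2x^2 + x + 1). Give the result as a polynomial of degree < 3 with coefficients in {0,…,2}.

Multiply in GF(3)[x]: (x + 1)·(2x^2 + x + 1) = 2x^3 + 2x + 1.
Reduce using x^3 ≡ 2x^2 + 1 (mod x^3 + x^2 + 2).
Reduced: x^2 + 2x.

x^2 + 2x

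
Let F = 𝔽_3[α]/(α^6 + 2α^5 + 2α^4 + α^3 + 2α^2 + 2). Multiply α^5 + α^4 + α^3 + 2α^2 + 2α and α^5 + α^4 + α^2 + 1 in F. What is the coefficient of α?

Multiply in 𝔽_3[α]: (α^5 + α^4 + α^3 + 2α^2 + 2α)·(α^5 + α^4 + α^2 + 1) = α^10 + 2α^9 + 2α^8 + α^7 + 2α^6 + α^5 + 2α^2 + 2α.
Reduce using α^6 ≡ α^5 + α^4 + 2α^3 + α^2 + 1 (mod α^6 + 2α^5 + 2α^4 + α^3 + 2α^2 + 2).
Reduced: α^5 + α^4 + 2α^2 + 2α.

2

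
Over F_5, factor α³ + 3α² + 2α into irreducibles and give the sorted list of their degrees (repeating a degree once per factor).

Write g(α) = α³ + 3α² + 2α.
Roots in F_5: g(0) = 0 → root; g(1) = 1; g(2) = 4; g(3) = 0 → root; g(4) = 0 → root.
Linear factors from roots: (α), (α + 2), (α + 1).
Complete factorization: g(α) = (α)·(α + 1)·(α + 2).
Factor degrees with multiplicity: 1 + 1 + 1 = 3.

1, 1, 1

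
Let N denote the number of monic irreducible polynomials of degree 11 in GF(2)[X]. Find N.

186

The number of monic irreducibles of degree 11 over GF(2) is (1/11)·Σ_{d∣11} μ(11/d) 2^d.
Divisors of 11: 1, 11; μ(11/d) for each: -1, 1.
Σ = − 2^1 + 2^11 = 2046.
N = 2046/11 = 186.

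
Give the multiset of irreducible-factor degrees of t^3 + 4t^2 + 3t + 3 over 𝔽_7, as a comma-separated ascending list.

3

Write h(t) = t^3 + 4t^2 + 3t + 3.
Complete factorization: h(t) = (t^3 + 4t^2 + 3t + 3).
Factor degrees with multiplicity: 3 = 3.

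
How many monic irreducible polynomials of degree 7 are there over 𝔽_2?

Gauss's count: N_{2}(7) = (1/7) Σ_{d|7} μ(7/d)·2^d.
Divisors of 7: 1, 7; μ(7/d) for each: -1, 1.
Σ = − 2^1 + 2^7 = 126.
N = 126/7 = 18.

18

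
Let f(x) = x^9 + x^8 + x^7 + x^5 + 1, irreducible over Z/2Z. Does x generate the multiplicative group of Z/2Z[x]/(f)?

|GF(2^9)^×| = 2^9 − 1 = 511. Prime factorization: 511 = 7·73.
f is primitive ⇔ x has order 511 in GF(2)[x]/(f), i.e. x^(511/q) ≠ 1 for each prime q | 511.
x^(73) mod f = 1
x^(7) mod f = x^7.
Since x^(73) = 1, the order of x divides 73 < 511; not primitive.

No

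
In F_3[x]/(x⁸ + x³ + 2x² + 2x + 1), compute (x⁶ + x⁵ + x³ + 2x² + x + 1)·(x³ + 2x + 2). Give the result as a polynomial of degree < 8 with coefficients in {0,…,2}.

2x^7 + 2x^6 + x^5 + 2x^4 + x^3 + 2x^2 + x + 1

Multiply in F_3[x]: (x⁶ + x⁵ + x³ + 2x² + x + 1)·(x³ + 2x + 2) = x⁹ + x⁸ + 2x⁷ + 2x⁶ + x⁵ + x³ + x + 2.
Reduce using x⁸ ≡ 2x³ + x² + x + 2 (mod x⁸ + x³ + 2x² + 2x + 1).
Reduced: 2x⁷ + 2x⁶ + x⁵ + 2x⁴ + x³ + 2x² + x + 1.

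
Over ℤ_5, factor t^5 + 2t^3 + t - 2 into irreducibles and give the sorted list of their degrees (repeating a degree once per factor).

5

Write f(t) = t^5 + 2t^3 + t - 2.
Roots in ℤ_5: f(0) = 3; f(1) = 2; f(2) = 3; f(3) = 3; f(4) = 4.
Complete factorization: f(t) = (t^5 + 2t^3 + t - 2).
Factor degrees with multiplicity: 5 = 5.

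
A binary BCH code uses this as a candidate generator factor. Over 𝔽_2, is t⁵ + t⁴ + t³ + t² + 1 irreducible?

Yes

Write m(t) = t⁵ + t⁴ + t³ + t² + 1.
Check for roots in 𝔽_2: m(0) = 1; m(1) = 1.
No roots, so no linear factors.
Monic irreducibles of degree 2 over GF(2): t² + t + 1.
None of them divide m (all give nonzero remainder).
No irreducible factor of degree ≤ 2 exists, so m is irreducible over GF(2).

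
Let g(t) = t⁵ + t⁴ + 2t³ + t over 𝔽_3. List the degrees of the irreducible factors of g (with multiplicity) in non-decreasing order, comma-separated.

Roots in 𝔽_3: g(0) = 0 → root; g(1) = 2; g(2) = 0 → root.
Linear factors from roots: (t), (t + 1).
Complete factorization: g(t) = (t)·(t + 1)·(t³ + 2t + 1).
Factor degrees with multiplicity: 1 + 1 + 3 = 5.

1, 1, 3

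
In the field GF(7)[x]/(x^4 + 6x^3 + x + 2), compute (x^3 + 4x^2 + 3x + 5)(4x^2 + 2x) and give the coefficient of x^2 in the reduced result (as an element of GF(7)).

1

Multiply in GF(7)[x]: (x^3 + 4x^2 + 3x + 5)·(4x^2 + 2x) = 4x^5 + 4x^4 + 6x^3 + 5x^2 + 3x.
Reduce using x^4 ≡ x^3 + 6x + 5 (mod x^4 + 6x^3 + x + 2).
Reduced: x^2 + x + 5.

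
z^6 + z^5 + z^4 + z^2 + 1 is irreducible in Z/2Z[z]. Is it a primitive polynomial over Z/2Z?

No

Write f(z) = z^6 + z^5 + z^4 + z^2 + 1.
|GF(2^6)^×| = 2^6 − 1 = 63. Prime factorization: 63 = 3^2·7.
f is primitive ⇔ z has order 63 in GF(2)[z]/(f), i.e. z^(63/q) ≠ 1 for each prime q | 63.
z^(21) mod f = 1
z^(9) mod f = z^3 + 1.
Since z^(21) = 1, the order of z divides 21 < 63; not primitive.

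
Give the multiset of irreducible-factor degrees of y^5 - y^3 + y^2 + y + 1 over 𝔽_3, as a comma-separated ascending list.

1, 2, 2

Write f(y) = y^5 - y^3 + y^2 + y + 1.
Roots in 𝔽_3: f(0) = 1; f(1) = 0 → root; f(2) = 1.
Linear factors from roots: (y - 1).
Complete factorization: f(y) = (y - 1)·(y^2 + 1)·(y^2 + y - 1).
Factor degrees with multiplicity: 1 + 2 + 2 = 5.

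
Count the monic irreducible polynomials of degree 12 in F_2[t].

x^(2^12) − x is the product of all monic irreducibles of degree dividing 12; Möbius inversion gives N = (1/12) Σ μ(12/d)·2^d.
Divisors of 12: 1, 2, 3, 4, 6, 12; μ(12/d) for each: 0, 1, 0, -1, -1, 1.
Σ = 2^2 − 2^4 − 2^6 + 2^12 = 4020.
N = 4020/12 = 335.

335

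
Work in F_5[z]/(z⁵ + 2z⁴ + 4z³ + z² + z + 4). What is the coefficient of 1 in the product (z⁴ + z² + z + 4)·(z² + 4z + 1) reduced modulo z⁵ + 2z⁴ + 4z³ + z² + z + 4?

Multiply in F_5[z]: (z⁴ + z² + z + 4)·(z² + 4z + 1) = z⁶ + 4z⁵ + 2z⁴ + 4z² + 2z + 4.
Reduce using z⁵ ≡ 3z⁴ + z³ + 4z² + 4z + 1 (mod z⁵ + 2z⁴ + 4z³ + z² + z + 4).
Reduced: 4z⁴ + z³ + z² + z + 1.

1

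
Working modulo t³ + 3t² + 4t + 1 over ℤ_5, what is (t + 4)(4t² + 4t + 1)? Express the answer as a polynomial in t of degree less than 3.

Multiply in ℤ_5[t]: (t + 4)·(4t² + 4t + 1) = 4t³ + 2t + 4.
Reduce using t³ ≡ 2t² + t + 4 (mod t³ + 3t² + 4t + 1).
Reduced: 3t² + t.

3t^2 + t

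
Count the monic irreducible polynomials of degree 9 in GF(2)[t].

Gauss's count: N_{2}(9) = (1/9) Σ_{d|9} μ(9/d)·2^d.
Divisors of 9: 1, 3, 9; μ(9/d) for each: 0, -1, 1.
Σ = − 2^3 + 2^9 = 504.
N = 504/9 = 56.

56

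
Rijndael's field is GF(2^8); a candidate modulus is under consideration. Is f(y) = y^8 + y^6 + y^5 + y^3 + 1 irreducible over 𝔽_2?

Check for roots in 𝔽_2: f(0) = 1; f(1) = 1.
No roots, so no linear factors.
Monic irreducibles of degree 2 over GF(2): y^2 + y + 1.
None of them divide f (all give nonzero remainder).
Monic irreducibles of degree 3 over GF(2): y^3 + y + 1, y^3 + y^2 + 1.
None of them divide f (all give nonzero remainder).
Monic irreducibles of degree 4 over GF(2): y^4 + y + 1, y^4 + y^3 + 1, y^4 + y^3 + y^2 + y + 1.
None of them divide f (all give nonzero remainder).
No irreducible factor of degree ≤ 4 exists, so f is irreducible over GF(2).

Yes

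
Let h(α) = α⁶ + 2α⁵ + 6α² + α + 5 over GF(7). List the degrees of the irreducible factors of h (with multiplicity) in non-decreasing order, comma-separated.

Complete factorization: h(α) = (α² + 4α + 1)·(α⁴ + 5α³ + 2α + 5).
Factor degrees with multiplicity: 2 + 4 = 6.

2, 4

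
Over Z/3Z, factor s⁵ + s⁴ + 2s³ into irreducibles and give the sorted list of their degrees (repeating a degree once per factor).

1, 1, 1, 2

Write f(s) = s⁵ + s⁴ + 2s³.
Roots in Z/3Z: f(0) = 0 → root; f(1) = 1; f(2) = 1.
Linear factors from roots: (s).
Complete factorization: f(s) = (s)^3·(s² + s + 2).
Factor degrees with multiplicity: 1 + 1 + 1 + 2 = 5.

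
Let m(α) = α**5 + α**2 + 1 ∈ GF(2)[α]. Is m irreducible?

Check for roots in GF(2): m(0) = 1; m(1) = 1.
No roots, so no linear factors.
Monic irreducibles of degree 2 over GF(2): α**2 + α + 1.
None of them divide m (all give nonzero remainder).
No irreducible factor of degree ≤ 2 exists, so m is irreducible over GF(2).

Yes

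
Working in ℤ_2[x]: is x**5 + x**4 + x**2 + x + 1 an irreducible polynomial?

Write f(x) = x**5 + x**4 + x**2 + x + 1.
Check for roots in ℤ_2: f(0) = 1; f(1) = 1.
No roots, so no linear factors.
Monic irreducibles of degree 2 over GF(2): x**2 + x + 1.
None of them divide f (all give nonzero remainder).
No irreducible factor of degree ≤ 2 exists, so f is irreducible over GF(2).

Yes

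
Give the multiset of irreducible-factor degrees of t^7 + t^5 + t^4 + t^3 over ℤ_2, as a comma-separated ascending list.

Write f(t) = t^7 + t^5 + t^4 + t^3.
Roots in ℤ_2: f(0) = 0 → root; f(1) = 0 → root.
Linear factors from roots: (t), (t + 1).
Complete factorization: f(t) = (t + 1)·(t)^3·(t^3 + t^2 + 1).
Factor degrees with multiplicity: 1 + 1 + 1 + 1 + 3 = 7.

1, 1, 1, 1, 3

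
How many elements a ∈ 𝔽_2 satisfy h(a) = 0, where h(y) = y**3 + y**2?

Evaluate at each of the 2 elements of 𝔽_2:
h(0) = 0 → root; h(1) = 0 → root.
Roots: {0, 1}.

2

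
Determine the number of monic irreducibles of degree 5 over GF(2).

By the necklace-counting formula, N_2(5) = (1/5) Σ_{d|5} μ(5/d)·2^d.
Divisors of 5: 1, 5; μ(5/d) for each: -1, 1.
Σ = − 2^1 + 2^5 = 30.
N = 30/5 = 6.

6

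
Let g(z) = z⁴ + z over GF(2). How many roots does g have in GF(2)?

2

Evaluate at each of the 2 elements of GF(2):
g(0) = 0 → root; g(1) = 0 → root.
Roots: {0, 1}.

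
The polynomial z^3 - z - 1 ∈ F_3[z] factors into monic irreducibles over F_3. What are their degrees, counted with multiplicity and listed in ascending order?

3

Write h(z) = z^3 - z - 1.
Roots in F_3: h(0) = 2; h(1) = 2; h(2) = 2.
Complete factorization: h(z) = (z^3 - z - 1).
Factor degrees with multiplicity: 3 = 3.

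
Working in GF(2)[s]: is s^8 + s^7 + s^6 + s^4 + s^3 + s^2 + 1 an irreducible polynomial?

Yes

Write m(s) = s^8 + s^7 + s^6 + s^4 + s^3 + s^2 + 1.
Check for roots in GF(2): m(0) = 1; m(1) = 1.
No roots, so no linear factors.
Monic irreducibles of degree 2 over GF(2): s^2 + s + 1.
None of them divide m (all give nonzero remainder).
Monic irreducibles of degree 3 over GF(2): s^3 + s + 1, s^3 + s^2 + 1.
None of them divide m (all give nonzero remainder).
Monic irreducibles of degree 4 over GF(2): s^4 + s + 1, s^4 + s^3 + 1, s^4 + s^3 + s^2 + s + 1.
None of them divide m (all give nonzero remainder).
No irreducible factor of degree ≤ 4 exists, so m is irreducible over GF(2).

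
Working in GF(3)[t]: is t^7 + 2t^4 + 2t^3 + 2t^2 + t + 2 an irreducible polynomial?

Write g(t) = t^7 + 2t^4 + 2t^3 + 2t^2 + t + 2.
Check for roots in GF(3): g(0) = 2; g(1) = 1; g(2) = 2.
No roots, so no linear factors.
Monic irreducibles of degree 2 over GF(3): t^2 + 1, t^2 + t + 2, t^2 + 2t + 2.
None of them divide g (all give nonzero remainder).
Degree-3 irreducible divisors: test the 8 monic irreducibles of degree 3 over GF(3).
None of them divide g (all give nonzero remainder).
No irreducible factor of degree ≤ 3 exists, so g is irreducible over GF(3).

Yes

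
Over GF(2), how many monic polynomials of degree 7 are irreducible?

Gauss's count: N_{2}(7) = (1/7) Σ_{d|7} μ(7/d)·2^d.
Divisors of 7: 1, 7; μ(7/d) for each: -1, 1.
Σ = − 2^1 + 2^7 = 126.
N = 126/7 = 18.

18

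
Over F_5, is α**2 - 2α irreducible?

No

Write m(α) = α**2 - 2α.
Check for roots in F_5: m(0) = 0 → root; m(1) = 4; m(2) = 0 → root; m(3) = 3; m(4) = 3.
m(0) = 0, so (α) divides m(α); m is reducible.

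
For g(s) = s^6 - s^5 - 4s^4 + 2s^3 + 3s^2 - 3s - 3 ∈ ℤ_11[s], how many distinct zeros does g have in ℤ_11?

Evaluate at each of the 11 elements of ℤ_11:
g(0) = 8; g(1) = 6; g(2) = 9; g(3) = 0 → root; g(4) = 9; g(5) = 0 → root; g(6) = 5; g(7) = 10; g(8) = 0 → root; g(9) = 9; g(10) = 10.
Roots: {3, 5, 8}.

3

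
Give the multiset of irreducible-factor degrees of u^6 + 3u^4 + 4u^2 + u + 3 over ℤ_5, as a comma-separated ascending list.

Write h(u) = u^6 + 3u^4 + 4u^2 + u + 3.
Roots in ℤ_5: h(0) = 3; h(1) = 2; h(2) = 3; h(3) = 4; h(4) = 0 → root.
Linear factors from roots: (u + 1).
Complete factorization: h(u) = (u + 1)^2·(u^2 + u + 1)·(u^2 + 2u + 3).
Factor degrees with multiplicity: 1 + 1 + 2 + 2 = 6.

1, 1, 2, 2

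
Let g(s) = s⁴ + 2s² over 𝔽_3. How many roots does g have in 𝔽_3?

3

Evaluate at each of the 3 elements of 𝔽_3:
g(0) = 0 → root; g(1) = 0 → root; g(2) = 0 → root.
Roots: {0, 1, 2}.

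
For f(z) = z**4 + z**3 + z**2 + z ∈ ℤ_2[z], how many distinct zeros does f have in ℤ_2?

Evaluate at each of the 2 elements of ℤ_2:
f(0) = 0 → root; f(1) = 0 → root.
Roots: {0, 1}.

2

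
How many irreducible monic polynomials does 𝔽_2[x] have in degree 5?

6

Gauss's count: N_{2}(5) = (1/5) Σ_{d|5} μ(5/d)·2^d.
Divisors of 5: 1, 5; μ(5/d) for each: -1, 1.
Σ = − 2^1 + 2^5 = 30.
N = 30/5 = 6.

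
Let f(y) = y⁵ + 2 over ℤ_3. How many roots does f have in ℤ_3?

Evaluate at each of the 3 elements of ℤ_3:
f(0) = 2; f(1) = 0 → root; f(2) = 1.
Roots: {1}.

1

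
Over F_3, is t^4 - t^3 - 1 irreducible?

Yes

Write g(t) = t^4 - t^3 - 1.
Check for roots in F_3: g(0) = 2; g(1) = 2; g(2) = 1.
No roots, so no linear factors.
Monic irreducibles of degree 2 over GF(3): t^2 + 1, t^2 + t - 1, t^2 - t - 1.
None of them divide g (all give nonzero remainder).
No irreducible factor of degree ≤ 2 exists, so g is irreducible over GF(3).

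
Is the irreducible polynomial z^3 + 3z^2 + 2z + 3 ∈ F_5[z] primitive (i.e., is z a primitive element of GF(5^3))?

Write f(z) = z^3 + 3z^2 + 2z + 3.
|GF(5^3)^×| = 5^3 − 1 = 124. Prime factorization: 124 = 2^2·31.
f is primitive ⇔ z has order 124 in GF(5)[z]/(f), i.e. z^(124/q) ≠ 1 for each prime q | 124.
z^(62) mod f = 4.
z^(4) mod f = 2z^2 + 3z + 4.
None equal 1, so z has full order 124; f is primitive.

Yes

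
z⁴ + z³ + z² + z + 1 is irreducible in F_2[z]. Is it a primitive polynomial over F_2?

No

Write f(z) = z⁴ + z³ + z² + z + 1.
|GF(2^4)^×| = 2^4 − 1 = 15. Prime factorization: 15 = 3·5.
f is primitive ⇔ z has order 15 in GF(2)[z]/(f), i.e. z^(15/q) ≠ 1 for each prime q | 15.
z^(5) mod f = 1
z^(3) mod f = z³.
Since z^(5) = 1, the order of z divides 5 < 15; not primitive.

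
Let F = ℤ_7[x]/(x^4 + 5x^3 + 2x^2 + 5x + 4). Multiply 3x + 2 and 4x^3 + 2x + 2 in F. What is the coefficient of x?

6

Multiply in ℤ_7[x]: (3x + 2)·(4x^3 + 2x + 2) = 5x^4 + x^3 + 6x^2 + 3x + 4.
Reduce using x^4 ≡ 2x^3 + 5x^2 + 2x + 3 (mod x^4 + 5x^3 + 2x^2 + 5x + 4).
Reduced: 4x^3 + 3x^2 + 6x + 5.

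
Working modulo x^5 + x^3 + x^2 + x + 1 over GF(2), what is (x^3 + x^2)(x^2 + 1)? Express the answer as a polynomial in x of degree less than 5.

Multiply in GF(2)[x]: (x^3 + x^2)·(x^2 + 1) = x^5 + x^4 + x^3 + x^2.
Reduce using x^5 ≡ x^3 + x^2 + x + 1 (mod x^5 + x^3 + x^2 + x + 1).
Reduced: x^4 + x + 1.

x^4 + x + 1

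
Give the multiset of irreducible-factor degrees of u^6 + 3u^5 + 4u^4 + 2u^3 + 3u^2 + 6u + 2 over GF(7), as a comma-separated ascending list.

Write h(u) = u^6 + 3u^5 + 4u^4 + 2u^3 + 3u^2 + 6u + 2.
Linear factors from roots: (u + 6), (u + 5), (u + 4).
Complete factorization: h(u) = (u + 4)·(u + 6)·(u + 5)^2·(u^2 + 4u + 6).
Factor degrees with multiplicity: 1 + 1 + 1 + 1 + 2 = 6.

1, 1, 1, 1, 2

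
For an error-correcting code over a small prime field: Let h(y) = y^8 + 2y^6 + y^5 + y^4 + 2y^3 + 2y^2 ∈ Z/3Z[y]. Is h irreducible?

Check for roots in Z/3Z: h(0) = 0 → root; h(1) = 0 → root; h(2) = 0 → root.
h(0) = 0, so (y) divides h(y); h is reducible.

No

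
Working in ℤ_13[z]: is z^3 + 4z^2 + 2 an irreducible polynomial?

No

Write P(z) = z^3 + 4z^2 + 2.
Check each element of ℤ_13 for a root: P(0)=2, P(1)=7, P(2)=0, P(3)=0, P(4)=0, P(5)=6, P(6)=11, P(7)=8, P(8)=3, P(9)=2, P(10)=11, P(11)=10, P(12)=5.
P(2) = 0, so (z − 2) divides P(z); P is reducible.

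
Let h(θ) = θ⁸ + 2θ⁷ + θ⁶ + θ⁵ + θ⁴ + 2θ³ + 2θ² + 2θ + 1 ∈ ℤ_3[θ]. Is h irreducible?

Yes

Check for roots in ℤ_3: h(0) = 1; h(1) = 1; h(2) = 2.
No roots, so no linear factors.
Monic irreducibles of degree 2 over GF(3): θ² + 1, θ² + θ + 2, θ² + 2θ + 2.
None of them divide h (all give nonzero remainder).
Degree-3 irreducible divisors: test the 8 monic irreducibles of degree 3 over GF(3).
None of them divide h (all give nonzero remainder).
Degree-4 irreducible divisors: test the 18 monic irreducibles of degree 4 over GF(3).
None of them divide h (all give nonzero remainder).
No irreducible factor of degree ≤ 4 exists, so h is irreducible over GF(3).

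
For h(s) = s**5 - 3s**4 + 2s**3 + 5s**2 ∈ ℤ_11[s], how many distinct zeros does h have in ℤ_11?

3

Evaluate at each of the 11 elements of ℤ_11:
h(0) = 0 → root; h(1) = 5; h(2) = 9; h(3) = 0 → root; h(4) = 2; h(5) = 8; h(6) = 1; h(7) = 8; h(8) = 0 → root; h(9) = 1; h(10) = 10.
Roots: {0, 3, 8}.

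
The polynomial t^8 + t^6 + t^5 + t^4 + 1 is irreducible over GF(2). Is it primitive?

Write f(t) = t^8 + t^6 + t^5 + t^4 + 1.
|GF(2^8)^×| = 2^8 − 1 = 255. Prime factorization: 255 = 3·5·17.
f is primitive ⇔ t has order 255 in GF(2)[t]/(f), i.e. t^(255/q) ≠ 1 for each prime q | 255.
t^(85) mod f = t^7 + t^6 + t^4 + t^3 + t + 1.
t^(51) mod f = t^6 + t^3 + t^2 + 1.
t^(15) mod f = t^7 + t^6 + 1.
None equal 1, so t has full order 255; f is primitive.

Yes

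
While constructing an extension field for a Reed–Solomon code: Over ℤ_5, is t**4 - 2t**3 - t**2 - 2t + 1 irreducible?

No

Write f(t) = t**4 - 2t**3 - t**2 - 2t + 1.
Check for roots in ℤ_5: f(0) = 1; f(1) = 2; f(2) = 3; f(3) = 3; f(4) = 0 → root.
f(4) = 0, so (t − 4) divides f(t); f is reducible.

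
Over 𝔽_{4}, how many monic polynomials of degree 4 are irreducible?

x^(4^4) − x is the product of all monic irreducibles of degree dividing 4; Möbius inversion gives N = (1/4) Σ μ(4/d)·4^d.
Divisors of 4: 1, 2, 4; μ(4/d) for each: 0, -1, 1.
Σ = − 4^2 + 4^4 = 240.
N = 240/4 = 60.

60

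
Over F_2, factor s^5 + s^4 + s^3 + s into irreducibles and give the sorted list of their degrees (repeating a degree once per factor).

Write g(s) = s^5 + s^4 + s^3 + s.
Roots in F_2: g(0) = 0 → root; g(1) = 0 → root.
Linear factors from roots: (s), (s + 1).
Complete factorization: g(s) = (s)·(s + 1)·(s^3 + s + 1).
Factor degrees with multiplicity: 1 + 1 + 3 = 5.

1, 1, 3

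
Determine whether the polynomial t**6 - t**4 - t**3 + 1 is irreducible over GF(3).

Write m(t) = t**6 - t**4 - t**3 + 1.
Check for roots in GF(3): m(0) = 1; m(1) = 0 → root; m(2) = 2.
m(1) = 0, so (t − 1) divides m(t); m is reducible.

No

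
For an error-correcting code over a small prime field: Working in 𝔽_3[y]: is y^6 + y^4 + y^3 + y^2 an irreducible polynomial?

No

Write h(y) = y^6 + y^4 + y^3 + y^2.
Check for roots in 𝔽_3: h(0) = 0 → root; h(1) = 1; h(2) = 2.
h(0) = 0, so (y) divides h(y); h is reducible.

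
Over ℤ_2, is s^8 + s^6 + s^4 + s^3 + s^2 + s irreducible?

No

Write m(s) = s^8 + s^6 + s^4 + s^3 + s^2 + s.
Check for roots in ℤ_2: m(0) = 0 → root; m(1) = 0 → root.
m(0) = 0, so (s) divides m(s); m is reducible.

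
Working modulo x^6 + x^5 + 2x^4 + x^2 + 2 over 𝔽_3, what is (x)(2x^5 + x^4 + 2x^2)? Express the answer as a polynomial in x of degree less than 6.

Multiply in 𝔽_3[x]: (x)·(2x^5 + x^4 + 2x^2) = 2x^6 + x^5 + 2x^3.
Reduce using x^6 ≡ 2x^5 + x^4 + 2x^2 + 1 (mod x^6 + x^5 + 2x^4 + x^2 + 2).
Reduced: 2x^5 + 2x^4 + 2x^3 + x^2 + 2.

2x^5 + 2x^4 + 2x^3 + x^2 + 2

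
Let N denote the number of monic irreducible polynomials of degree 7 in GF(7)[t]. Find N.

117648

Gauss's count: N_{7}(7) = (1/7) Σ_{d|7} μ(7/d)·7^d.
Divisors of 7: 1, 7; μ(7/d) for each: -1, 1.
Σ = − 7^1 + 7^7 = 823536.
N = 823536/7 = 117648.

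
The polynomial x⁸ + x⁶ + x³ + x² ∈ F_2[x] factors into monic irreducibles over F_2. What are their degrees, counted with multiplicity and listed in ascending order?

Write f(x) = x⁸ + x⁶ + x³ + x².
Roots in F_2: f(0) = 0 → root; f(1) = 0 → root.
Linear factors from roots: (x), (x + 1).
Complete factorization: f(x) = (x + 1)·(x)^2·(x² + x + 1)·(x³ + x + 1).
Factor degrees with multiplicity: 1 + 1 + 1 + 2 + 3 = 8.

1, 1, 1, 2, 3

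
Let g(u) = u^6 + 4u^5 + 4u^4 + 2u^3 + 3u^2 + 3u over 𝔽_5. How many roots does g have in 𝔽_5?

Evaluate at each of the 5 elements of 𝔽_5:
g(0) = 0 → root; g(1) = 2; g(2) = 0 → root; g(3) = 0 → root; g(4) = 4.
Roots: {0, 2, 3}.

3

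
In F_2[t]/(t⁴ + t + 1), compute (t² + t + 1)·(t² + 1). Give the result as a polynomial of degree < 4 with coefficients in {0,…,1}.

Multiply in F_2[t]: (t² + t + 1)·(t² + 1) = t⁴ + t³ + t + 1.
Reduce using t⁴ ≡ t + 1 (mod t⁴ + t + 1).
Reduced: t³.

t^3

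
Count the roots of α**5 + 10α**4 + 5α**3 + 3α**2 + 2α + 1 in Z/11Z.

Write P(α) = α**5 + 10α**4 + 5α**3 + 3α**2 + 2α + 1.
Evaluate at each of the 11 elements of Z/11Z:
P(0) = 1; P(1) = 0 → root; P(2) = 7; P(3) = 1; P(4) = 1; P(5) = 10; P(6) = 3; P(7) = 3; P(8) = 3; P(9) = 9; P(10) = 6.
Roots: {1}.

1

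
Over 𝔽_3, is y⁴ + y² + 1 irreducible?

No

Write g(y) = y⁴ + y² + 1.
Check for roots in 𝔽_3: g(0) = 1; g(1) = 0 → root; g(2) = 0 → root.
g(1) = 0, so (y − 1) divides g(y); g is reducible.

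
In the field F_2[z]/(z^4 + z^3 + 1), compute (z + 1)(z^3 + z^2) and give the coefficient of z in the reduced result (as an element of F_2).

Multiply in F_2[z]: (z + 1)·(z^3 + z^2) = z^4 + z^2.
Reduce using z^4 ≡ z^3 + 1 (mod z^4 + z^3 + 1).
Reduced: z^3 + z^2 + 1.

0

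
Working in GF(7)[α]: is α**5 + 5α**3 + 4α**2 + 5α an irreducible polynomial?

No

Write P(α) = α**5 + 5α**3 + 4α**2 + 5α.
Check for roots in GF(7): P(0) = 0 → root; P(1) = 1; P(2) = 0 → root; P(3) = 2; P(4) = 0 → root; P(5) = 4; P(6) = 0 → root.
P(0) = 0, so (α) divides P(α); P is reducible.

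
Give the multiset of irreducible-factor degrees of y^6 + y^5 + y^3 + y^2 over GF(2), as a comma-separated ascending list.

1, 1, 1, 1, 2

Write h(y) = y^6 + y^5 + y^3 + y^2.
Roots in GF(2): h(0) = 0 → root; h(1) = 0 → root.
Linear factors from roots: (y), (y + 1).
Complete factorization: h(y) = (y)^2·(y + 1)^2·(y^2 + y + 1).
Factor degrees with multiplicity: 1 + 1 + 1 + 1 + 2 = 6.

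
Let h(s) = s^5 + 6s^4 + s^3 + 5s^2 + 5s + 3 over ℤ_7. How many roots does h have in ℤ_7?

3

Evaluate at each of the 7 elements of ℤ_7:
h(0) = 3; h(1) = 0 → root; h(2) = 1; h(3) = 0 → root; h(4) = 4; h(5) = 6; h(6) = 0 → root.
Roots: {1, 3, 6}.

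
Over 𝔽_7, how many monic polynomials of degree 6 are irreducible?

19544

By the necklace-counting formula, N_7(6) = (1/6) Σ_{d|6} μ(6/d)·7^d.
Divisors of 6: 1, 2, 3, 6; μ(6/d) for each: 1, -1, -1, 1.
Σ = 7^1 − 7^2 − 7^3 + 7^6 = 117264.
N = 117264/6 = 19544.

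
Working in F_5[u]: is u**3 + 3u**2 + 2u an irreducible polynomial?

No

Write P(u) = u**3 + 3u**2 + 2u.
Check for roots in F_5: P(0) = 0 → root; P(1) = 1; P(2) = 4; P(3) = 0 → root; P(4) = 0 → root.
P(0) = 0, so (u) divides P(u); P is reducible.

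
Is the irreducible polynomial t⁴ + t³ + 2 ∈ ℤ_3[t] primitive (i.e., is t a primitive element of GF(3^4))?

Yes

Write f(t) = t⁴ + t³ + 2.
|GF(3^4)^×| = 3^4 − 1 = 80. Prime factorization: 80 = 2^4·5.
f is primitive ⇔ t has order 80 in GF(3)[t]/(f), i.e. t^(80/q) ≠ 1 for each prime q | 80.
t^(40) mod f = 2.
t^(16) mod f = 2t² + 2t + 2.
None equal 1, so t has full order 80; f is primitive.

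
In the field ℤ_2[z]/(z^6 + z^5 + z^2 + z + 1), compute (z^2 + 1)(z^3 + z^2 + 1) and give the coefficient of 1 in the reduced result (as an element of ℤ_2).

1

Multiply in ℤ_2[z]: (z^2 + 1)·(z^3 + z^2 + 1) = z^5 + z^4 + z^3 + 1.
Reduced: z^5 + z^4 + z^3 + 1.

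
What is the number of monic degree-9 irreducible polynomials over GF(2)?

By the necklace-counting formula, N_2(9) = (1/9) Σ_{d|9} μ(9/d)·2^d.
Divisors of 9: 1, 3, 9; μ(9/d) for each: 0, -1, 1.
Σ = − 2^3 + 2^9 = 504.
N = 504/9 = 56.

56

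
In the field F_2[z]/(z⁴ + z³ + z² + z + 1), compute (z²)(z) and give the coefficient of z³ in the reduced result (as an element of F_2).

1

Multiply in F_2[z]: (z²)·(z) = z³.
Reduced: z³.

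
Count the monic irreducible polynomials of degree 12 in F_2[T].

335

Gauss's count: N_{2}(12) = (1/12) Σ_{d|12} μ(12/d)·2^d.
Divisors of 12: 1, 2, 3, 4, 6, 12; μ(12/d) for each: 0, 1, 0, -1, -1, 1.
Σ = 2^2 − 2^4 − 2^6 + 2^12 = 4020.
N = 4020/12 = 335.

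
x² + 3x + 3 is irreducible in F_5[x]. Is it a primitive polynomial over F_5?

Yes

Write f(x) = x² + 3x + 3.
|GF(5^2)^×| = 5^2 − 1 = 24. Prime factorization: 24 = 2^3·3.
f is primitive ⇔ x has order 24 in GF(5)[x]/(f), i.e. x^(24/q) ≠ 1 for each prime q | 24.
x^(12) mod f = 4.
x^(8) mod f = x + 1.
None equal 1, so x has full order 24; f is primitive.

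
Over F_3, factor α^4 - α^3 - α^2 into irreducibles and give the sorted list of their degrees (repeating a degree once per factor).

Write h(α) = α^4 - α^3 - α^2.
Roots in F_3: h(0) = 0 → root; h(1) = 2; h(2) = 1.
Linear factors from roots: (α).
Complete factorization: h(α) = (α)^2·(α^2 - α - 1).
Factor degrees with multiplicity: 1 + 1 + 2 = 4.

1, 1, 2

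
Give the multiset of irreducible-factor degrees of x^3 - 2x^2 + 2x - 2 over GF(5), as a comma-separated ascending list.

3

Write g(x) = x^3 - 2x^2 + 2x - 2.
Roots in GF(5): g(0) = 3; g(1) = 4; g(2) = 2; g(3) = 3; g(4) = 3.
Complete factorization: g(x) = (x^3 - 2x^2 + 2x - 2).
Factor degrees with multiplicity: 3 = 3.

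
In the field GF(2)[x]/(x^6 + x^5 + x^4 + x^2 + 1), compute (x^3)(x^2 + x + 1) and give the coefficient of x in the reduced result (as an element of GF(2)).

0

Multiply in GF(2)[x]: (x^3)·(x^2 + x + 1) = x^5 + x^4 + x^3.
Reduced: x^5 + x^4 + x^3.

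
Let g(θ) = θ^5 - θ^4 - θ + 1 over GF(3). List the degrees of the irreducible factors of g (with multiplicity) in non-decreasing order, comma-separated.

1, 1, 1, 2

Roots in GF(3): g(0) = 1; g(1) = 0 → root; g(2) = 0 → root.
Linear factors from roots: (θ - 1), (θ + 1).
Complete factorization: g(θ) = (θ + 1)·(θ - 1)^2·(θ^2 + 1).
Factor degrees with multiplicity: 1 + 1 + 1 + 2 = 5.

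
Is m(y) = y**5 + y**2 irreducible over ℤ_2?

No

Check for roots in ℤ_2: m(0) = 0 → root; m(1) = 0 → root.
m(0) = 0, so (y) divides m(y); m is reducible.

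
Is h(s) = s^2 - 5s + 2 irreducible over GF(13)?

Check each element of GF(13) for a root: h(0)=2, h(1)=11, h(2)=9, h(3)=9, h(4)=11, h(5)=2, h(6)=8, h(7)=3, h(8)=0, h(9)=12, h(10)=0, h(11)=3, h(12)=8.
h(8) = 0, so (s − 8) divides h(s); h is reducible.

No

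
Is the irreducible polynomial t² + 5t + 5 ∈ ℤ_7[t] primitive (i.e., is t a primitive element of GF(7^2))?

Write f(t) = t² + 5t + 5.
|GF(7^2)^×| = 7^2 − 1 = 48. Prime factorization: 48 = 2^4·3.
f is primitive ⇔ t has order 48 in GF(7)[t]/(f), i.e. t^(48/q) ≠ 1 for each prime q | 48.
t^(24) mod f = 6.
t^(16) mod f = 4.
None equal 1, so t has full order 48; f is primitive.

Yes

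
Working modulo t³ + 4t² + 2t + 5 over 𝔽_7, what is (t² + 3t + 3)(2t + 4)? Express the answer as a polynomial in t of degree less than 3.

Multiply in 𝔽_7[t]: (t² + 3t + 3)·(2t + 4) = 2t³ + 3t² + 4t + 5.
Reduce using t³ ≡ 3t² + 5t + 2 (mod t³ + 4t² + 2t + 5).
Reduced: 2t² + 2.

2t^2 + 2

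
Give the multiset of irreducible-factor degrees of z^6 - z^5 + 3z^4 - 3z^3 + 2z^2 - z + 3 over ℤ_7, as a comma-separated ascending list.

1, 2, 3

Write h(z) = z^6 - z^5 + 3z^4 - 3z^3 + 2z^2 - z + 3.
Linear factors from roots: (z + 1).
Complete factorization: h(z) = (z + 1)·(z^2 - 2z + 2)·(z^3 + 3z - 2).
Factor degrees with multiplicity: 1 + 2 + 3 = 6.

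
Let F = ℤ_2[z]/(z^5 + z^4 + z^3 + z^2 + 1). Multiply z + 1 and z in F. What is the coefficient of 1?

0

Multiply in ℤ_2[z]: (z + 1)·(z) = z^2 + z.
Reduced: z^2 + z.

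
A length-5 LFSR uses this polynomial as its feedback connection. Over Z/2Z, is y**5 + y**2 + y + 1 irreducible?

Write g(y) = y**5 + y**2 + y + 1.
Check for roots in Z/2Z: g(0) = 1; g(1) = 0 → root.
g(1) = 0, so (y − 1) divides g(y); g is reducible.

No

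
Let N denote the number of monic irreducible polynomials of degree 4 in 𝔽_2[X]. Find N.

x^(2^4) − x is the product of all monic irreducibles of degree dividing 4; Möbius inversion gives N = (1/4) Σ μ(4/d)·2^d.
Divisors of 4: 1, 2, 4; μ(4/d) for each: 0, -1, 1.
Σ = − 2^2 + 2^4 = 12.
N = 12/4 = 3.

3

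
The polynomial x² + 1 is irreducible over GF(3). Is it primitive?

No

Write f(x) = x² + 1.
|GF(3^2)^×| = 3^2 − 1 = 8. Prime factorization: 8 = 2^3.
f is primitive ⇔ x has order 8 in GF(3)[x]/(f), i.e. x^(8/q) ≠ 1 for each prime q | 8.
x^(4) mod f = 1
Since x^(4) = 1, the order of x divides 4 < 8; not primitive.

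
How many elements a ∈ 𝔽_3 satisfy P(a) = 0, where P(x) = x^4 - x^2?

Evaluate at each of the 3 elements of 𝔽_3:
P(0) = 0 → root; P(1) = 0 → root; P(2) = 0 → root.
Roots: {0, 1, 2}.

3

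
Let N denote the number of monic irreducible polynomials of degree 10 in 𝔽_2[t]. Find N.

99

By the necklace-counting formula, N_2(10) = (1/10) Σ_{d|10} μ(10/d)·2^d.
Divisors of 10: 1, 2, 5, 10; μ(10/d) for each: 1, -1, -1, 1.
Σ = 2^1 − 2^2 − 2^5 + 2^10 = 990.
N = 990/10 = 99.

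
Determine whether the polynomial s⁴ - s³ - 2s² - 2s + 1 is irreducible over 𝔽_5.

Yes

Write h(s) = s⁴ - s³ - 2s² - 2s + 1.
Check for roots in 𝔽_5: h(0) = 1; h(1) = 2; h(2) = 2; h(3) = 1; h(4) = 3.
No roots, so no linear factors.
Degree-2 irreducible divisors: test the 10 monic irreducibles of degree 2 over GF(5).
None of them divide h (all give nonzero remainder).
No irreducible factor of degree ≤ 2 exists, so h is irreducible over GF(5).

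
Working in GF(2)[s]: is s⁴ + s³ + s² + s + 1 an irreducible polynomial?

Yes

Write f(s) = s⁴ + s³ + s² + s + 1.
Check for roots in GF(2): f(0) = 1; f(1) = 1.
No roots, so no linear factors.
Monic irreducibles of degree 2 over GF(2): s² + s + 1.
None of them divide f (all give nonzero remainder).
No irreducible factor of degree ≤ 2 exists, so f is irreducible over GF(2).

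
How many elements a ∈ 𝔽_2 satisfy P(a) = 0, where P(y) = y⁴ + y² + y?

Evaluate at each of the 2 elements of 𝔽_2:
P(0) = 0 → root; P(1) = 1.
Roots: {0}.

1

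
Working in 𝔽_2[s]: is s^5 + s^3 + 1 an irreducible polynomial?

Yes

Write f(s) = s^5 + s^3 + 1.
Check for roots in 𝔽_2: f(0) = 1; f(1) = 1.
No roots, so no linear factors.
Monic irreducibles of degree 2 over GF(2): s^2 + s + 1.
None of them divide f (all give nonzero remainder).
No irreducible factor of degree ≤ 2 exists, so f is irreducible over GF(2).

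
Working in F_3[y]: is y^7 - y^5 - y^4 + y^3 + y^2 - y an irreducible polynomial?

Write f(y) = y^7 - y^5 - y^4 + y^3 + y^2 - y.
Check for roots in F_3: f(0) = 0 → root; f(1) = 0 → root; f(2) = 0 → root.
f(0) = 0, so (y) divides f(y); f is reducible.

No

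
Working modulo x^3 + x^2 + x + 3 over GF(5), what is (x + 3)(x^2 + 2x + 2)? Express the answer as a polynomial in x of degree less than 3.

Multiply in GF(5)[x]: (x + 3)·(x^2 + 2x + 2) = x^3 + 3x + 1.
Reduce using x^3 ≡ 4x^2 + 4x + 2 (mod x^3 + x^2 + x + 3).
Reduced: 4x^2 + 2x + 3.

4x^2 + 2x + 3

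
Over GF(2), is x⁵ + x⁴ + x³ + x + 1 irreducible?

Write f(x) = x⁵ + x⁴ + x³ + x + 1.
Check for roots in GF(2): f(0) = 1; f(1) = 1.
No roots, so no linear factors.
Monic irreducibles of degree 2 over GF(2): x² + x + 1.
None of them divide f (all give nonzero remainder).
No irreducible factor of degree ≤ 2 exists, so f is irreducible over GF(2).

Yes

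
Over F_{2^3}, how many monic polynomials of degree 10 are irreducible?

107370900

x^(8^10) − x is the product of all monic irreducibles of degree dividing 10; Möbius inversion gives N = (1/10) Σ μ(10/d)·8^d.
Divisors of 10: 1, 2, 5, 10; μ(10/d) for each: 1, -1, -1, 1.
Σ = 8^1 − 8^2 − 8^5 + 8^10 = 1073709000.
N = 1073709000/10 = 107370900.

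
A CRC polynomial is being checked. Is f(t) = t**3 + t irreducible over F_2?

Check for roots in F_2: f(0) = 0 → root; f(1) = 0 → root.
f(0) = 0, so (t) divides f(t); f is reducible.

No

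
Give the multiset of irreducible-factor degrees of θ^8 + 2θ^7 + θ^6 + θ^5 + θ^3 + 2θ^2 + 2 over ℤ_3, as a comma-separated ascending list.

8

Write f(θ) = θ^8 + 2θ^7 + θ^6 + θ^5 + θ^3 + 2θ^2 + 2.
Roots in ℤ_3: f(0) = 2; f(1) = 1; f(2) = 2.
Complete factorization: f(θ) = (θ^8 + 2θ^7 + θ^6 + θ^5 + θ^3 + 2θ^2 + 2).
Factor degrees with multiplicity: 8 = 8.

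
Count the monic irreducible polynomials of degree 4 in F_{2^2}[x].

60

The number of monic irreducibles of degree 4 over GF(4) is (1/4)·Σ_{d∣4} μ(4/d) 4^d.
Divisors of 4: 1, 2, 4; μ(4/d) for each: 0, -1, 1.
Σ = − 4^2 + 4^4 = 240.
N = 240/4 = 60.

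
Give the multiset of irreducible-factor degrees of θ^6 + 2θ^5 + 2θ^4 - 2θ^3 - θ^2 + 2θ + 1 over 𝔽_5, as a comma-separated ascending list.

Write f(θ) = θ^6 + 2θ^5 + 2θ^4 - 2θ^3 - θ^2 + 2θ + 1.
Roots in 𝔽_5: f(0) = 1; f(1) = 0 → root; f(2) = 0 → root; f(3) = 1; f(4) = 1.
Linear factors from roots: (θ - 1), (θ - 2).
Complete factorization: f(θ) = (θ - 1)·(θ - 2)^3·(θ^2 - θ + 2).
Factor degrees with multiplicity: 1 + 1 + 1 + 1 + 2 = 6.

1, 1, 1, 1, 2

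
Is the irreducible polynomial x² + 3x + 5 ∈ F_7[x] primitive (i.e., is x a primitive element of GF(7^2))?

Write f(x) = x² + 3x + 5.
|GF(7^2)^×| = 7^2 − 1 = 48. Prime factorization: 48 = 2^4·3.
f is primitive ⇔ x has order 48 in GF(7)[x]/(f), i.e. x^(48/q) ≠ 1 for each prime q | 48.
x^(24) mod f = 6.
x^(16) mod f = 4.
None equal 1, so x has full order 48; f is primitive.

Yes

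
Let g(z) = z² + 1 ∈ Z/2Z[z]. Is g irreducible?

Check for roots in Z/2Z: g(0) = 1; g(1) = 0 → root.
g(1) = 0, so (z − 1) divides g(z); g is reducible.

No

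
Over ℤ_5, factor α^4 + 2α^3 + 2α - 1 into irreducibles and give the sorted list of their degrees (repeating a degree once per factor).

1, 1, 2

Write h(α) = α^4 + 2α^3 + 2α - 1.
Roots in ℤ_5: h(0) = 4; h(1) = 4; h(2) = 0 → root; h(3) = 0 → root; h(4) = 1.
Linear factors from roots: (α - 2), (α + 2).
Complete factorization: h(α) = (α + 2)·(α - 2)·(α^2 + 2α - 1).
Factor degrees with multiplicity: 1 + 1 + 2 = 4.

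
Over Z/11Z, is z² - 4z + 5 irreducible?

Write P(z) = z² - 4z + 5.
Check each element of Z/11Z for a root: P(0)=5, P(1)=2, P(2)=1, P(3)=2, P(4)=5, P(5)=10, P(6)=6, P(7)=4, P(8)=4, P(9)=6, P(10)=10.
No roots. A degree-2 polynomial over a field with no linear factor is irreducible.

Yes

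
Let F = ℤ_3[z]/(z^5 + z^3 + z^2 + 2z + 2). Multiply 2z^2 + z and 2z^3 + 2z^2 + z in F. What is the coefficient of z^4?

Multiply in ℤ_3[z]: (2z^2 + z)·(2z^3 + 2z^2 + z) = z^5 + z^3 + z^2.
Reduce using z^5 ≡ 2z^3 + 2z^2 + z + 1 (mod z^5 + z^3 + z^2 + 2z + 2).
Reduced: z + 1.

0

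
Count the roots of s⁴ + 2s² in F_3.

3

Write f(s) = s⁴ + 2s².
Evaluate at each of the 3 elements of F_3:
f(0) = 0 → root; f(1) = 0 → root; f(2) = 0 → root.
Roots: {0, 1, 2}.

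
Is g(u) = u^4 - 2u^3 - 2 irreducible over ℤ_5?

Check for roots in ℤ_5: g(0) = 3; g(1) = 2; g(2) = 3; g(3) = 0 → root; g(4) = 1.
g(3) = 0, so (u − 3) divides g(u); g is reducible.

No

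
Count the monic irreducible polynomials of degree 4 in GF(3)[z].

By the necklace-counting formula, N_3(4) = (1/4) Σ_{d|4} μ(4/d)·3^d.
Divisors of 4: 1, 2, 4; μ(4/d) for each: 0, -1, 1.
Σ = − 3^2 + 3^4 = 72.
N = 72/4 = 18.

18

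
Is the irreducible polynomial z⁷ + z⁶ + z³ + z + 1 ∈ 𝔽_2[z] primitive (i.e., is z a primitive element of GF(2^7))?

Write f(z) = z⁷ + z⁶ + z³ + z + 1.
|GF(2^7)^×| = 2^7 − 1 = 127. Prime factorization: 127 = 127.
f is primitive ⇔ z has order 127 in GF(2)[z]/(f), i.e. z^(127/q) ≠ 1 for each prime q | 127.
z^(1) mod f = z.
None equal 1, so z has full order 127; f is primitive.

Yes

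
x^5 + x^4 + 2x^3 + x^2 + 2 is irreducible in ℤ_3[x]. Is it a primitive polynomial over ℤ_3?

No

Write f(x) = x^5 + x^4 + 2x^3 + x^2 + 2.
|GF(3^5)^×| = 3^5 − 1 = 242. Prime factorization: 242 = 2·11^2.
f is primitive ⇔ x has order 242 in GF(3)[x]/(f), i.e. x^(242/q) ≠ 1 for each prime q | 242.
x^(121) mod f = 1
x^(22) mod f = 1
Since x^(121) = 1, the order of x divides 121 < 242; not primitive.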